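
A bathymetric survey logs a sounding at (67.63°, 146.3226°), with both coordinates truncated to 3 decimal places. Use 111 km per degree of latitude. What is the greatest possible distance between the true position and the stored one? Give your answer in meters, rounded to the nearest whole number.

Truncating at 3 decimal places can drop up to a full unit in the last place, so each coordinate may be off by as much as 0.001°.
N–S: 0.001° × 111000 m/° = 111 m.
East–west component at 67.63°: 0.001° × 111000 × cos 67.63° ≈ 0.001 × 42245.1 ≈ 42.2451 m.
The two errors are perpendicular, so the maximum displacement is √(111² + 42.2451²) ≈ 118.767 m.

119 meters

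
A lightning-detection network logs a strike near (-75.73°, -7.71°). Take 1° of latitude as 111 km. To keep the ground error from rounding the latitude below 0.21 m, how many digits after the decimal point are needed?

6 decimal places

One degree of latitude covers 111000 m.
N decimal places → at most half a unit in the last place, 0.5 × 10⁻ᴺ° = 111000/2 × 10⁻ᴺ m.
Setting 55500 × 10⁻ᴺ ≤ 0.21 gives 10ᴺ ≥ 2.643e+05, i.e. N ≥ 5.42.
N = 5 would give 0.555 m (too coarse); N = 6 gives 0.0555 m ≤ 0.21 m.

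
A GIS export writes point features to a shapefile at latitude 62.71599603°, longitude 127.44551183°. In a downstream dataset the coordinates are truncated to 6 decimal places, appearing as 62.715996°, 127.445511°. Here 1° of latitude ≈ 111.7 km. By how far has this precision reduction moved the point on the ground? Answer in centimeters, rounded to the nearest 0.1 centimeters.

4.3 centimeters

The latitude changed by +0.00000003° and the longitude by +0.00000083°.
N–S: 0.00000003° × 111700 m/° = 0.003351 m.
E–W at 62.716°: 0.00000083° × 111700 × cos 62.716° = 0.00000083 × 111700 × 0.4584 ≈ 0.0424989 m.
Combined displacement = (0.003351² + 0.0424989²)^½ ≈ 0.0426308 m.
That is 0.0426308 m = 4.2631 cm.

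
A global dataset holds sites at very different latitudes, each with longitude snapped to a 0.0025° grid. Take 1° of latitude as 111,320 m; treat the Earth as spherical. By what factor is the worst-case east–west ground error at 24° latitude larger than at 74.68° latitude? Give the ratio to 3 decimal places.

3.458

With a 0.0025° grid the true value lies within half a step, ±0.0025°/2 = ±0.00125°, of the stored one.
Error at 24° = 0.00125° × 111320 × cos 24° ≈ 139.15 × 0.9135 = 127.12 m.
At 74.68°: 0.00125° × 111320 × cos 74.68° = 0.00125 × 111320 × 0.2642 ≈ 36.765 m.
The ratio reduces to cos 24° / cos 74.68° = 0.9135/0.2642 ≈ 3.4577.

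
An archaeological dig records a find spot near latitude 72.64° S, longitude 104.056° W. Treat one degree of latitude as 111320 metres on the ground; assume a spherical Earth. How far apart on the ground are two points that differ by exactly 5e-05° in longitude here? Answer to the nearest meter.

2 meters

5e-05° of longitude at 72.64° is 5e-05 × 111320 × cos 72.64° ≈ 5e-05 × 33215.1 = 1.66075 m.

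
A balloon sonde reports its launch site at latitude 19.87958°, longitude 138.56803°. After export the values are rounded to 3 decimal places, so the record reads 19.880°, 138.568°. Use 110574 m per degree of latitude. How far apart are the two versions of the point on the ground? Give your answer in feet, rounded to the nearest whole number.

The latitude changed by -0.00042° and the longitude by +0.00003°.
North–south shift: -0.00042 × 110574 = -46.4411 m.
E–W at 19.88°: 0.00003° × 110574 × cos 19.88° = 0.00003 × 110574 × 0.9404 ≈ 3.11954 m.
Distance: √(46.4411² + 3.11954²) ≈ 46.5457 m.
Converting: 46.5457 m × 3.2808 ft/m ≈ 152.71 ft.

153 feet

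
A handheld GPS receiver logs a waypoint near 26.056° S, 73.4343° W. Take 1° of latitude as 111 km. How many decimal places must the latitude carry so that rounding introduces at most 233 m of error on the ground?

One degree of latitude covers 111000 m.
With N decimal places the half-ulp bound is 0.5·10⁻ᴺ°, or 0.5·10⁻ᴺ × 111000 m on the ground.
Need 0.5 × 111000 × 10⁻ᴺ ≤ 233 → 10⁻ᴺ ≤ 4.198e-03, so N ≥ 2.38.
At 2 places the error can reach 555 m, but 3 places keeps it to 55.5 m.

3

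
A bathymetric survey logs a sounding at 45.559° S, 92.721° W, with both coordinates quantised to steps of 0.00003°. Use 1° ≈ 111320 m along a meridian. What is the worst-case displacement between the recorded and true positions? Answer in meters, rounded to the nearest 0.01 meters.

2.04 meters

With a 0.00003° grid the true value lies within half a step, ±0.00003°/2 = ±1.5e-05°, of the stored one.
North–south component: 1.5e-05° × 111320 = 1.6698 m.
Longitude error → 1.5e-05 × 111320 × cos 45.559° = 1.5e-05 × 111320 × 0.7002 ≈ 1.16915 m.
Combining orthogonally: (1.6698² + 1.16915²)^½ ≈ 2.03842 m.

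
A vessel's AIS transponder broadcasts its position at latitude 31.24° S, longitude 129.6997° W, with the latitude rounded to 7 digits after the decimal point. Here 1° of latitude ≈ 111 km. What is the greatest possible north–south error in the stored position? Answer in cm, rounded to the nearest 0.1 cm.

0.6 cm

Rounding to 7 decimal places leaves the latitude within ±5e-08° of the true value.
Along the meridian that is 5e-08° × 111000 m/° = 0.00555 m.
That is 0.00555 m = 0.555 cm.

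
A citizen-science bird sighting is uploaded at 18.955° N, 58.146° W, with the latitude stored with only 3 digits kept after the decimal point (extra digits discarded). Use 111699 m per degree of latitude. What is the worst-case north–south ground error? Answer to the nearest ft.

Truncating at 3 decimal places can drop up to a full unit in the last place, so the latitude may be off by as much as 0.001°.
North–south distance: 0.001° × 111699 m/° = 111.699 m.
In feet: 111.699 m ÷ 0.3048 ≈ 366.47 ft.

366 ft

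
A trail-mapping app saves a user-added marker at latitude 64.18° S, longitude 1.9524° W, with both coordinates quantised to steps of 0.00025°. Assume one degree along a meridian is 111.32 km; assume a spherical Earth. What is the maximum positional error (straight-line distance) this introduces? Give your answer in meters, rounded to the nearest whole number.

15 meters

With a 0.00025° grid the true value lies within half a step, ±0.00025°/2 = ±0.000125°, of the stored one.
N–S: 0.000125° × 111320 m/° = 13.915 m.
E–W at 64.18°: 0.000125° × 111320 × cos 64.18° = 0.000125 × 111320 × 0.4355 ≈ 6.06061 m.
Combining orthogonally: (13.915² + 6.06061²)^½ ≈ 15.1776 m.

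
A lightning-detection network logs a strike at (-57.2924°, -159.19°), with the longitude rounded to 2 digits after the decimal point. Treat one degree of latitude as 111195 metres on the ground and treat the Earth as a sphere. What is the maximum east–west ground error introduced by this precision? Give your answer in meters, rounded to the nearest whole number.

Rounding to 2 decimal places leaves the longitude within ±0.005° of the true value.
Parallels shrink by cos φ, so at 57.2924° a degree of longitude is 111195 × 0.5404 ≈ 60084.4 m.
So at most 0.005° × 60084.4 ≈ 300.422 m east–west.

300 meters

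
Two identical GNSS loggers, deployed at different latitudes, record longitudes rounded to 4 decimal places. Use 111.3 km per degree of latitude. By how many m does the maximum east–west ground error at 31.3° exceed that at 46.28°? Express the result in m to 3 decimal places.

0.909 m

Rounding to 4 decimal places leaves the longitude within ±5e-05° of the true value.
At 31.3°: 5e-05° × 111300 × cos 31.3° = 5e-05 × 111300 × 0.8545 ≈ 4.7551 m.
Error at 46.28° = 5e-05° × 111300 × cos 46.28° ≈ 5.565 × 0.6911 = 3.8462 m.
So the lower-latitude error exceeds the higher by 4.7551 − 3.8462 = 0.9089 m.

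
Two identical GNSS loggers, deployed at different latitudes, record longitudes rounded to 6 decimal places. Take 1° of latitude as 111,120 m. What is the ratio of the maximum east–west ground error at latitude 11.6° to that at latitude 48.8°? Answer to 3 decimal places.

Rounding to 6 decimal places leaves the longitude within ±5e-07° of the true value.
Error at 11.6° = 5e-07° × 111120 × cos 11.6° ≈ 0.05556 × 0.9796 = 0.054425 m.
At 48.8°: 5e-07° × 111120 × cos 48.8° = 5e-07 × 111120 × 0.6587 ≈ 0.036597 m.
Ratio: 0.054425 / 0.036597 = cos 11.6° / cos 48.8° ≈ 1.4872.

1.487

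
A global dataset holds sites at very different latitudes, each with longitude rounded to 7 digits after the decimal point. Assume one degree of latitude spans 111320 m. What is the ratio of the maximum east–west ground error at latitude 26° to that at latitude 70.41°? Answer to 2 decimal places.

2.68

Rounding to 7 decimal places leaves the longitude within ±5e-08° of the true value.
Error at 26° = 5e-08° × 111320 × cos 26° ≈ 0.005566 × 0.8988 = 0.0050027 m.
At 70.41°: 5e-08° × 111320 × cos 70.41° = 5e-08 × 111320 × 0.3353 ≈ 0.0018662 m.
Ratio: 0.0050027 / 0.0018662 = cos 26° / cos 70.41° ≈ 2.6807.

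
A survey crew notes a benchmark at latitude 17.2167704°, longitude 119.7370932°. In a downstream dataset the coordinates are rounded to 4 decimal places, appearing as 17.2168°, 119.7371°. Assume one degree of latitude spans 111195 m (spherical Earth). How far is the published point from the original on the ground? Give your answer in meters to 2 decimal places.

3.37 meters

Δlat = 17.2167704 − 17.2168 = -0.0000296°; Δlon = 119.7370932 − 119.7371 = -0.0000068°.
North–south shift: -0.0000296 × 111195 = -3.29137 m.
E–W at 17.2168°: -0.0000068° × 111195 × cos 17.2168° = -0.0000068 × 111195 × 0.9552 ≈ -0.722245 m.
Distance: √(3.29137² + 0.722245²) ≈ 3.36968 m.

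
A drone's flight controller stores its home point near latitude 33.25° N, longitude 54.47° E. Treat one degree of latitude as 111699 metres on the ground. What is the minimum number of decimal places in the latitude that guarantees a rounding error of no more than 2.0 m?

One degree of latitude covers 111699 m.
N decimal places → at most half a unit in the last place, 0.5 × 10⁻ᴺ° = 111699/2 × 10⁻ᴺ m.
Need 0.5 × 111699 × 10⁻ᴺ ≤ 2.0 → 10⁻ᴺ ≤ 3.581e-05, so N ≥ 4.45.
So 5 decimal places suffice (0.558 m); 4 would allow up to 5.58 m.

5 decimal places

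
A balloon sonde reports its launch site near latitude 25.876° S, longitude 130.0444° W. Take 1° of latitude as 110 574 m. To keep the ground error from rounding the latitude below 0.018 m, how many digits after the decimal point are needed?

One degree of latitude covers 110574 m.
Rounding to N decimal places gives at most 0.5 × 10⁻ᴺ degrees of error, i.e. 0.5 × 10⁻ᴺ × 110574 m.
Need 0.5 × 110574 × 10⁻ᴺ ≤ 0.018 → 10⁻ᴺ ≤ 3.256e-07, so N ≥ 6.49.
N = 6 would give 0.0553 m (too coarse); N = 7 gives 0.00553 m ≤ 0.018 m.

7 decimal places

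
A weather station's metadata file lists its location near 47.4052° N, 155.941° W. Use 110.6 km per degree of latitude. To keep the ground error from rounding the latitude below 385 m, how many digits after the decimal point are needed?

3

One degree of latitude covers 110600 m.
Rounding to N decimal places gives at most 0.5 × 10⁻ᴺ degrees of error, i.e. 0.5 × 10⁻ᴺ × 110600 m.
Setting 55300 × 10⁻ᴺ ≤ 385 gives 10ᴺ ≥ 143.6, i.e. N ≥ 2.16.
So 3 decimal places suffice (55.3 m); 2 would allow up to 553 m.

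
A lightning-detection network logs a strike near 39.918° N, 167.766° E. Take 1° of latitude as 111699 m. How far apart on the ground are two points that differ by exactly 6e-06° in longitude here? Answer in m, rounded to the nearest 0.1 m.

0.5 m

At 39.918° a degree of longitude is 111699 × cos 39.918° ≈ 85669.1 m, so 6e-06° corresponds to 0.514014 m.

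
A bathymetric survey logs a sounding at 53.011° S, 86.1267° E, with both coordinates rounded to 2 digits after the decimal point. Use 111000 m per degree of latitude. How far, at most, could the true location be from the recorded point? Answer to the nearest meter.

648 meters

Rounding to 2 decimal places leaves each coordinate within ±0.005° of the true value.
North–south component: 0.005° × 111000 = 555 m.
East–west component at 53.011°: 0.005° × 111000 × cos 53.011° ≈ 0.005 × 66784.4 ≈ 333.922 m.
Worst case both components are at the extreme and orthogonal: √(555² + 333.922²) ≈ 647.711 m.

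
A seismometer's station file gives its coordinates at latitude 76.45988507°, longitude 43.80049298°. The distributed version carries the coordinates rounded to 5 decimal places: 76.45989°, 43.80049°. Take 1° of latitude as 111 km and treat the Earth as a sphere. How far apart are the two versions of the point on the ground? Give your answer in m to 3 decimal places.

Δlat = 76.45988507 − 76.45989 = -0.00000493°; Δlon = 43.80049298 − 43.80049 = +0.00000298°.
North–south shift: -0.00000493 × 111000 = -0.54723 m.
E–W at 76.4599°: 0.00000298° × 111000 × cos 76.4599° = 0.00000298 × 111000 × 0.2341 ≈ 0.0774442 m.
Combined displacement = (0.54723² + 0.0774442²)^½ ≈ 0.552683 m.

0.553 m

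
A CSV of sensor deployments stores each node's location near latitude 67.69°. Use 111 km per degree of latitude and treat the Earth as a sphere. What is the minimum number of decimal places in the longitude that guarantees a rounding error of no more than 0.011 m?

At 67.69° one degree of longitude covers 111000 × cos 67.69° ≈ 111000 × 0.3796 ≈ 42137.6 m.
With N decimal places the half-ulp bound is 0.5·10⁻ᴺ°, or 0.5·10⁻ᴺ × 42137.6 m on the ground.
Need 0.5 × 42137.6 × 10⁻ᴺ ≤ 0.011 → 10⁻ᴺ ≤ 5.221e-07, so N ≥ 6.28.
At 6 places the error can reach 0.0211 m, but 7 places keeps it to 0.00211 m.

7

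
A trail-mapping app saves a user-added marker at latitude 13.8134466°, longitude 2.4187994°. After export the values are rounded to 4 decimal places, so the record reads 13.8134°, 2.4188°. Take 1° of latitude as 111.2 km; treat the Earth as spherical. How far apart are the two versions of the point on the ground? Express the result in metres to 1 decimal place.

5.2 metres

The latitude changed by +0.0000466° and the longitude by -0.0000006°.
North–south shift: 0.0000466 × 111200 = 5.18192 m.
E–W at 13.8134°: -0.0000006° × 111200 × cos 13.8134° = -0.0000006 × 111200 × 0.9711 ≈ -0.0647904 m.
Combined displacement = (5.18192² + 0.0647904²)^½ ≈ 5.18233 m.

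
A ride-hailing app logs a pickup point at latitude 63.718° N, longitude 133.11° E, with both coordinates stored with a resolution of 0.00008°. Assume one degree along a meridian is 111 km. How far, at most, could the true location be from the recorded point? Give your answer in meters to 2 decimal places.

With a 0.00008° grid the true value lies within half a step, ±0.00008°/2 = ±4e-05°, of the stored one.
N–S: 4e-05° × 111000 m/° = 4.44 m.
E–W at 63.718°: 4e-05° × 111000 × cos 63.718° = 4e-05 × 111000 × 0.4428 ≈ 1.96599 m.
The two errors are perpendicular, so the maximum displacement is √(4.44² + 1.96599²) ≈ 4.85579 m.

4.86 meters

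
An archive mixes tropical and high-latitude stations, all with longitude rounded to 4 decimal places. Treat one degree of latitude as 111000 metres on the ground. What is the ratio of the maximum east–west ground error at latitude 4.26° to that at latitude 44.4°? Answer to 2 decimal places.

1.40

Rounding to 4 decimal places leaves the longitude within ±5e-05° of the true value.
At 4.26°: 5e-05° × 111000 × cos 4.26° = 5e-05 × 111000 × 0.9972 ≈ 5.5347 m.
At 44.4°: 5e-05° × 111000 × cos 44.4° = 5e-05 × 111000 × 0.7145 ≈ 3.9653 m.
Ratio: 5.5347 / 3.9653 = cos 4.26° / cos 44.4° ≈ 1.3958.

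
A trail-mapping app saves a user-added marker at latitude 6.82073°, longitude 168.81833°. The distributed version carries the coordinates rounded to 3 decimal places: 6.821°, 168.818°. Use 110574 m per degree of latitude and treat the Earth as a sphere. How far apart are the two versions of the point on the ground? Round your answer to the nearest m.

47 m

Δlat = 6.82073 − 6.821 = -0.00027°; Δlon = 168.81833 − 168.818 = +0.00033°.
N–S: -0.00027° × 110574 m/° = -29.855 m.
East–west at this latitude: 0.00033° × 110574 × cos 6.821° ≈ 0.00033 × 109791 = 36.2311 m.
Distance: √(29.855² + 36.2311²) ≈ 46.9469 m.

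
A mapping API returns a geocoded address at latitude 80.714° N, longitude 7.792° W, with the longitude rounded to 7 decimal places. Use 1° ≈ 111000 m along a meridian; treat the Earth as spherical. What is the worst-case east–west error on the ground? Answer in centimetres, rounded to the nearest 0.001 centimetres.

0.090 centimetres

Rounding to 7 decimal places leaves the longitude within ±5e-08° of the true value.
Parallels shrink by cos φ, so at 80.714° a degree of longitude is 111000 × 0.1614 ≈ 17911.3 m.
East–west error: 5e-08° × 17911.3 m/° ≈ 0.000895563 m.
That is 0.000895563 m = 0.089556 cm.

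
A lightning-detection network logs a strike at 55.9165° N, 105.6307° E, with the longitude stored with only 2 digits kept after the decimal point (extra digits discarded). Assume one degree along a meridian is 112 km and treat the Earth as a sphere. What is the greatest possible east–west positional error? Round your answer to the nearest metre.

Truncating at 2 decimal places can drop up to a full unit in the last place, so the longitude may be off by as much as 0.01°.
One degree of longitude at 55.9165° is 112000 × cos 55.9165° ≈ 112000 × 0.5604 = 62764.9 m.
East–west error: 0.01° × 62764.9 m/° ≈ 627.649 m.

628 metres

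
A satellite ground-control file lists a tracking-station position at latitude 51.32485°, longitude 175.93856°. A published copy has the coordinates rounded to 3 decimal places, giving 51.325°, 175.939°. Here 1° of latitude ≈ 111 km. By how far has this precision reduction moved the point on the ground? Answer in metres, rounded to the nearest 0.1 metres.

34.8 metres

Δlat = 51.32485 − 51.325 = -0.00015°; Δlon = 175.93856 − 175.939 = -0.00044°.
North–south shift: -0.00015 × 111000 = -16.65 m.
East–west at this latitude: -0.00044° × 111000 × cos 51.325° ≈ -0.00044 × 69364.1 = -30.5202 m.
Distance: √(16.65² + 30.5202²) ≈ 34.7665 m.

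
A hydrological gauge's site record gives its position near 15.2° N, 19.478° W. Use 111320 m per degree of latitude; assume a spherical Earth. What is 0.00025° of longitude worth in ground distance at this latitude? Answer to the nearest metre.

27 metres

0.00025° of longitude at 15.2° is 0.00025 × 111320 × cos 15.2° ≈ 0.00025 × 107426 = 26.8564 m.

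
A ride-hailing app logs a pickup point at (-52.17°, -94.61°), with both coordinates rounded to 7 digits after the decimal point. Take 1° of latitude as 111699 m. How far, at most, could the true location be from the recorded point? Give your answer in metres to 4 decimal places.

Rounding to 7 decimal places leaves each coordinate within ±5e-08° of the true value.
N–S: 5e-08° × 111699 m/° = 0.00558495 m.
East–west component at 52.17°: 5e-08° × 111699 × cos 52.17° ≈ 5e-08 × 68507.3 ≈ 0.00342537 m.
The two errors are perpendicular, so the maximum displacement is √(0.00558495² + 0.00342537²) ≈ 0.0065517 m.

0.0066 metres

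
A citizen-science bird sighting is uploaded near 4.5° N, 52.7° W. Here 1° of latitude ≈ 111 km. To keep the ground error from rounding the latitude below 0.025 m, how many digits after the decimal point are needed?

One degree of latitude covers 111000 m.
Rounding to N decimal places gives at most 0.5 × 10⁻ᴺ degrees of error, i.e. 0.5 × 10⁻ᴺ × 111000 m.
Setting 55500 × 10⁻ᴺ ≤ 0.025 gives 10ᴺ ≥ 2.22e+06, i.e. N ≥ 6.35.
N = 6 would give 0.0555 m (too coarse); N = 7 gives 0.00555 m ≤ 0.025 m.

7 decimal places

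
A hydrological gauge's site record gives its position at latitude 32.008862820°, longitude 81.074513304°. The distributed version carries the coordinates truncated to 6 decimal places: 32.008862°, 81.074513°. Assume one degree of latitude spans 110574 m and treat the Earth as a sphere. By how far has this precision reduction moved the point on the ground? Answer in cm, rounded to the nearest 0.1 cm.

Δlat = 32.008862820 − 32.008862 = +0.000000820°; Δlon = 81.074513304 − 81.074513 = +0.000000304°.
N–S: 0.000000820° × 110574 m/° = 0.0906707 m.
E–W at 32.0089°: 0.000000304° × 110574 × cos 32.0089° = 0.000000304 × 110574 × 0.8480 ≈ 0.028504 m.
Hypotenuse of the two orthogonal shifts: √(0.0906707² + 0.028504²) = 0.0950455 m.
That is 0.0950455 m = 9.5046 cm.

9.5 cm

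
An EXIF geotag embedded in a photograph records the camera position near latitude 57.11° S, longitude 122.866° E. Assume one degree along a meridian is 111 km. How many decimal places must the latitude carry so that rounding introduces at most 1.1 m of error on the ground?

5 decimal places

One degree of latitude covers 111000 m.
Rounding to N decimal places gives at most 0.5 × 10⁻ᴺ degrees of error, i.e. 0.5 × 10⁻ᴺ × 111000 m.
Need 0.5 × 111000 × 10⁻ᴺ ≤ 1.1 → 10⁻ᴺ ≤ 1.982e-05, so N ≥ 4.70.
At 4 places the error can reach 5.55 m, but 5 places keeps it to 0.555 m.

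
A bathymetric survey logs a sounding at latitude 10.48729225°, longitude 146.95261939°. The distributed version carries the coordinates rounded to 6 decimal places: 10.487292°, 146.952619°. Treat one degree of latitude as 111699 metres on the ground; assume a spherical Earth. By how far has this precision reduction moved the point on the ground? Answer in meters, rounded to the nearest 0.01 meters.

Δlat = 10.48729225 − 10.487292 = +0.00000025°; Δlon = 146.95261939 − 146.952619 = +0.00000039°.
North–south shift: 0.00000025 × 111699 = 0.0279247 m.
E–W at 10.4873°: 0.00000039° × 111699 × cos 10.4873° = 0.00000039 × 111699 × 0.9833 ≈ 0.0428349 m.
Combined displacement = (0.0279247² + 0.0428349²)^½ ≈ 0.0511334 m.

0.05 meters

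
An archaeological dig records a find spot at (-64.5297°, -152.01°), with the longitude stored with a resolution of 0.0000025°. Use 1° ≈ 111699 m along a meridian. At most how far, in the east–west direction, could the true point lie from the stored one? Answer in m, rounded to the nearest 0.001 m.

0.060 m

With a 0.0000025° grid the true value lies within half a step, ±0.0000025°/2 = ±1.25e-06°, of the stored one.
One degree of longitude at 64.5297° is 111699 × cos 64.5297° ≈ 111699 × 0.4300 = 48035.4 m.
So at most 1.25e-06° × 48035.4 ≈ 0.0600442 m east–west.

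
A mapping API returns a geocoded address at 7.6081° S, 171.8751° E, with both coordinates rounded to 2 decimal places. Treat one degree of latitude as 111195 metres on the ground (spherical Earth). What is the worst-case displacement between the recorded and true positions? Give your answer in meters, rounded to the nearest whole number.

783 meters

Rounding to 2 decimal places leaves each coordinate within ±0.005° of the true value.
North–south component: 0.005° × 111195 = 555.975 m.
Longitude error → 0.005 × 111195 × cos 7.6081° = 0.005 × 111195 × 0.9912 ≈ 551.081 m.
Combining orthogonally: (555.975² + 551.081²)^½ ≈ 782.814 m.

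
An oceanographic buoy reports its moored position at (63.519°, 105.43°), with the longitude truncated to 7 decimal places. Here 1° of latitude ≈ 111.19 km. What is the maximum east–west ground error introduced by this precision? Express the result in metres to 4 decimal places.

Truncating at 7 decimal places can drop up to a full unit in the last place, so the longitude may be off by as much as 1e-07°.
One degree of longitude at 63.519° is 111190 × cos 63.519° ≈ 111190 × 0.4459 = 49579.7 m.
Maximum E–W displacement: 1e-07 × 49579.7 = 0.00495797 m.

0.0050 metres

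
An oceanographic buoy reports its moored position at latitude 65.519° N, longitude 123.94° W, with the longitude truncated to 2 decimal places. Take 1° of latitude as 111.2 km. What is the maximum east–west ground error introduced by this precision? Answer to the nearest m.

Truncating at 2 decimal places can drop up to a full unit in the last place, so the longitude may be off by as much as 0.01°.
At latitude 65.519° a degree of longitude spans 111200 m × cos 65.519° = 111200 × 0.4144 ≈ 46080.3 m.
Maximum E–W displacement: 0.01 × 46080.3 = 460.803 m.

461 m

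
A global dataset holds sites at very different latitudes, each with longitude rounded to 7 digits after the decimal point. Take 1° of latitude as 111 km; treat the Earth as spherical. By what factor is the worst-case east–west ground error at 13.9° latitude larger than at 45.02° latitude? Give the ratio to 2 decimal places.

1.37

Rounding to 7 decimal places leaves the longitude within ±5e-08° of the true value.
At 13.9°: 5e-08° × 111000 × cos 13.9° = 5e-08 × 111000 × 0.9707 ≈ 0.0053875 m.
Error at 45.02° = 5e-08° × 111000 × cos 45.02° ≈ 0.00555 × 0.7069 = 0.0039231 m.
Ratio: 0.0053875 / 0.0039231 = cos 13.9° / cos 45.02° ≈ 1.3733.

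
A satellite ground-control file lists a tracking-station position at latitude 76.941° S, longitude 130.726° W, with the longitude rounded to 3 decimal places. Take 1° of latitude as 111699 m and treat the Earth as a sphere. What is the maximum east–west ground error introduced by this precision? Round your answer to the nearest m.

13 m

Rounding to 3 decimal places leaves the longitude within ±0.0005° of the true value.
Parallels shrink by cos φ, so at 76.941° a degree of longitude is 111699 × 0.2260 ≈ 25238.9 m.
East–west error: 0.0005° × 25238.9 m/° ≈ 12.6194 m.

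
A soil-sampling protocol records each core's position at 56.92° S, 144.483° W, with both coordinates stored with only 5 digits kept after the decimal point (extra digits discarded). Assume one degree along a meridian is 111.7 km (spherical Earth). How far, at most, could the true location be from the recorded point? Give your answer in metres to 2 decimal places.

1.27 metres

Truncating at 5 decimal places can drop up to a full unit in the last place, so each coordinate may be off by as much as 1e-05°.
N–S: 1e-05° × 111700 m/° = 1.117 m.
East–west component at 56.92°: 1e-05° × 111700 × cos 56.92° ≈ 1e-05 × 60966.9 ≈ 0.609669 m.
The two errors are perpendicular, so the maximum displacement is √(1.117² + 0.609669²) ≈ 1.27255 m.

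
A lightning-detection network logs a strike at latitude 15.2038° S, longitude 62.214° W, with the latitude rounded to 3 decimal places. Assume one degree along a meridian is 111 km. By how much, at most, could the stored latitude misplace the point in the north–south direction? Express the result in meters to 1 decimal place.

Rounding to 3 decimal places leaves the latitude within ±0.0005° of the true value.
North–south distance: 0.0005° × 111000 m/° = 55.5 m.

55.5 meters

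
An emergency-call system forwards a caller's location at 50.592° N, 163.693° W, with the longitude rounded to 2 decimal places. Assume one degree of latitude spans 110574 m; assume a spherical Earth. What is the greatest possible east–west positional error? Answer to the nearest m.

351 m

Rounding to 2 decimal places leaves the longitude within ±0.005° of the true value.
One degree of longitude at 50.592° is 110574 × cos 50.592° ≈ 110574 × 0.6348 = 70196.6 m.
Maximum E–W displacement: 0.005 × 70196.6 = 350.983 m.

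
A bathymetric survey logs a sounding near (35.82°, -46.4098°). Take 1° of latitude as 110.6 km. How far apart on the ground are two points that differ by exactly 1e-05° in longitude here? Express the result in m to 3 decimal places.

0.897 m

At 35.82° a degree of longitude is 110600 × cos 35.82° ≈ 89681.1 m, so 1e-05° corresponds to 0.896811 m.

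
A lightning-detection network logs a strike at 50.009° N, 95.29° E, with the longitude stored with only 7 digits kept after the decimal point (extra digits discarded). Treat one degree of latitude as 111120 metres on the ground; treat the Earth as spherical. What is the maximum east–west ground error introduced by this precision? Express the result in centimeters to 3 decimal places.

Truncating at 7 decimal places can drop up to a full unit in the last place, so the longitude may be off by as much as 1e-07°.
Parallels shrink by cos φ, so at 50.009° a degree of longitude is 111120 × 0.6427 ≈ 71413.2 m.
Maximum E–W displacement: 1e-07 × 71413.2 = 0.00714132 m.
That is 0.00714132 m = 0.71413 cm.

0.714 centimeters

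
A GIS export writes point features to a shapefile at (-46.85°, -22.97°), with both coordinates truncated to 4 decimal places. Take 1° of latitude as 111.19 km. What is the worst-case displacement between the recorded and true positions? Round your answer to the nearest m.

13 m

Truncating at 4 decimal places can drop up to a full unit in the last place, so each coordinate may be off by as much as 0.0001°.
North–south component: 0.0001° × 111190 = 11.119 m.
E–W at 46.85°: 0.0001° × 111190 × cos 46.85° = 0.0001 × 111190 × 0.6839 ≈ 7.6044 m.
Worst case both components are at the extreme and orthogonal: √(11.119² + 7.6044²) ≈ 13.4707 m.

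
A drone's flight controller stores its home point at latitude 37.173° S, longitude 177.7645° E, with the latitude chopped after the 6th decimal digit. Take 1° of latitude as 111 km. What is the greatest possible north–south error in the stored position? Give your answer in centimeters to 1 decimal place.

Truncating at 6 decimal places can drop up to a full unit in the last place, so the latitude may be off by as much as 1e-06°.
Along the meridian that is 1e-06° × 111000 m/° = 0.111 m.
That is 0.111 m = 11.1 cm.

11.1 centimeters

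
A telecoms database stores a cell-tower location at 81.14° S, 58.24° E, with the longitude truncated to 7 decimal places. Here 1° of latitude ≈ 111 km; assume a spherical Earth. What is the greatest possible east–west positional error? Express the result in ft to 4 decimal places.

Truncating at 7 decimal places can drop up to a full unit in the last place, so the longitude may be off by as much as 1e-07°.
Parallels shrink by cos φ, so at 81.14° a degree of longitude is 111000 × 0.1540 ≈ 17096.3 m.
So at most 1e-07° × 17096.3 ≈ 0.00170963 m east–west.
Converting: 0.00170963 m × 3.2808 ft/m ≈ 0.005609 ft.

0.0056 ft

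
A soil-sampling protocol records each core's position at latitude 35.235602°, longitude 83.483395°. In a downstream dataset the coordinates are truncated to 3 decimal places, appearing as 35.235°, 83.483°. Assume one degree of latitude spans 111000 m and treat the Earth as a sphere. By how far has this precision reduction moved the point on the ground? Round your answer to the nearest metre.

76 metres

The latitude changed by +0.000602° and the longitude by +0.000395°.
N–S: 0.000602° × 111000 m/° = 66.822 m.
E–W at 35.235°: 0.000395° × 111000 × cos 35.235° = 0.000395 × 111000 × 0.8168 ≈ 35.8123 m.
Hypotenuse of the two orthogonal shifts: √(66.822² + 35.8123²) = 75.8136 m.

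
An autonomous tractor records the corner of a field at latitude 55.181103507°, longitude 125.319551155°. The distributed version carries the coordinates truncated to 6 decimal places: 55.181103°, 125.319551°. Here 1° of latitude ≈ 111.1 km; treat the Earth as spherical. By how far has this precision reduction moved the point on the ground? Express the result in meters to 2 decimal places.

The latitude changed by +0.000000507° and the longitude by +0.000000155°.
N–S: 0.000000507° × 111100 m/° = 0.0563277 m.
E–W at 55.1811°: 0.000000155° × 111100 × cos 55.1811° = 0.000000155 × 111100 × 0.5710 ≈ 0.00983264 m.
Distance: √(0.0563277² + 0.00983264²) ≈ 0.0571795 m.

0.06 meters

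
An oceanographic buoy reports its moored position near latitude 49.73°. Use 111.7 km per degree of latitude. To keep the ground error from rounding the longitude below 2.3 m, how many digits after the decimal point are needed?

At 49.73° one degree of longitude covers 111700 × cos 49.73° ≈ 111700 × 0.6464 ≈ 72201.8 m.
N decimal places → at most half a unit in the last place, 0.5 × 10⁻ᴺ° = 72201.8/2 × 10⁻ᴺ m.
Setting 36100.9 × 10⁻ᴺ ≤ 2.3 gives 10ᴺ ≥ 1.57e+04, i.e. N ≥ 4.20.
N = 4 would give 3.61 m (too coarse); N = 5 gives 0.361 m ≤ 2.3 m.

5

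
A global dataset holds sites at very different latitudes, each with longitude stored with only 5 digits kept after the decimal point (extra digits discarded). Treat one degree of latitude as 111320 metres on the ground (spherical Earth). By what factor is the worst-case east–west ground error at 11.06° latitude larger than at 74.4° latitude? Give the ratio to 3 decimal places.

Truncating at 5 decimal places can drop up to a full unit in the last place, so the longitude may be off by as much as 1e-05°.
Error at 11.06° = 1e-05° × 111320 × cos 11.06° ≈ 1.1132 × 0.9814 = 1.0925 m.
At 74.4°: 1e-05° × 111320 × cos 74.4° = 1e-05 × 111320 × 0.2689 ≈ 0.29936 m.
Ratio: 1.0925 / 0.29936 = cos 11.06° / cos 74.4° ≈ 3.6495.

3.650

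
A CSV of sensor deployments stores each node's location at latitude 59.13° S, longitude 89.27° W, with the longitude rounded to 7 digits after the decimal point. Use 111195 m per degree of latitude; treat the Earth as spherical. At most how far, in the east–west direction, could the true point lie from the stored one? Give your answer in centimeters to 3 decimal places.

0.285 centimeters

Rounding to 7 decimal places leaves the longitude within ±5e-08° of the true value.
One degree of longitude at 59.13° is 111195 × cos 59.13° ≈ 111195 × 0.5131 = 57053.3 m.
So at most 5e-08° × 57053.3 ≈ 0.00285266 m east–west.
That is 0.00285266 m = 0.28527 cm.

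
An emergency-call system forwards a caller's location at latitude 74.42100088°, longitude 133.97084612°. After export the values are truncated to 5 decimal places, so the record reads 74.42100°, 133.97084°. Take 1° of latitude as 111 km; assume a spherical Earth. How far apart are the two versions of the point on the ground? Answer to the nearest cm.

The latitude changed by +0.00000088° and the longitude by +0.00000612°.
N–S: 0.00000088° × 111000 m/° = 0.09768 m.
E–W at 74.421°: 0.00000612° × 111000 × cos 74.421° = 0.00000612 × 111000 × 0.2686 ≈ 0.182443 m.
Hypotenuse of the two orthogonal shifts: √(0.09768² + 0.182443²) = 0.206946 m.
That is 0.206946 m = 20.695 cm.

21 cm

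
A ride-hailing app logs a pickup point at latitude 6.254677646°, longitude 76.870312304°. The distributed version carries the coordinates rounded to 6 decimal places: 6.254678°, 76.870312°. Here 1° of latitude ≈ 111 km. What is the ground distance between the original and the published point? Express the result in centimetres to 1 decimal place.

The latitude changed by -0.000000354° and the longitude by +0.000000304°.
N–S: -0.000000354° × 111000 m/° = -0.039294 m.
East–west at this latitude: 0.000000304° × 111000 × cos 6.25468° ≈ 0.000000304 × 110339 = 0.0335431 m.
Combined displacement = (0.039294² + 0.0335431²)^½ ≈ 0.0516639 m.
That is 0.0516639 m = 5.1664 cm.

5.2 centimetres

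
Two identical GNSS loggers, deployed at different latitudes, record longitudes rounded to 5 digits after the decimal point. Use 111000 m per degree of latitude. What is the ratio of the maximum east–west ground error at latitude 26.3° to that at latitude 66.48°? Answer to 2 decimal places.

Rounding to 5 decimal places leaves the longitude within ±5e-06° of the true value.
At 26.3°: 5e-06° × 111000 × cos 26.3° = 5e-06 × 111000 × 0.8965 ≈ 0.49755 m.
At 66.48°: 5e-06° × 111000 × cos 66.48° = 5e-06 × 111000 × 0.3991 ≈ 0.22148 m.
The ratio reduces to cos 26.3° / cos 66.48° = 0.8965/0.3991 ≈ 2.2464.

2.25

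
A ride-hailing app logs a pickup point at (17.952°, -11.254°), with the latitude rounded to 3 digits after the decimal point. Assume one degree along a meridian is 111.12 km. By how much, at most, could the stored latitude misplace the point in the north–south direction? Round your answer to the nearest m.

Rounding to 3 decimal places leaves the latitude within ±0.0005° of the true value.
Along the meridian that is 0.0005° × 111120 m/° = 55.56 m.

56 m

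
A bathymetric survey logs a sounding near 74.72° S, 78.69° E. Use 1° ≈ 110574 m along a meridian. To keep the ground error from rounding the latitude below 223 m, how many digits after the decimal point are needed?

One degree of latitude covers 110574 m.
Rounding to N decimal places gives at most 0.5 × 10⁻ᴺ degrees of error, i.e. 0.5 × 10⁻ᴺ × 110574 m.
Need 0.5 × 110574 × 10⁻ᴺ ≤ 223 → 10⁻ᴺ ≤ 4.033e-03, so N ≥ 2.39.
At 2 places the error can reach 553 m, but 3 places keeps it to 55.3 m.

3 decimal places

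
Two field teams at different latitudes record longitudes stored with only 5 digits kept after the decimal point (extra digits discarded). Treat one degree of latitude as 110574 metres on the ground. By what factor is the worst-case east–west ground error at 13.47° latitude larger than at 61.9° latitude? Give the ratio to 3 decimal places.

Truncating at 5 decimal places can drop up to a full unit in the last place, so the longitude may be off by as much as 1e-05°.
At 13.47°: 1e-05° × 110574 × cos 13.47° = 1e-05 × 110574 × 0.9725 ≈ 1.0753 m.
At 61.9°: 1e-05° × 110574 × cos 61.9° = 1e-05 × 110574 × 0.4710 ≈ 0.52082 m.
Ratio: 1.0753 / 0.52082 = cos 13.47° / cos 61.9° ≈ 2.0647.

2.065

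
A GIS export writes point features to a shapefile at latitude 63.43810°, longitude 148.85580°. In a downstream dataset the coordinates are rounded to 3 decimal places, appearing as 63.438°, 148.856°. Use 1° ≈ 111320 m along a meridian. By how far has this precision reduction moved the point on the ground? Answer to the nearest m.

15 m

The latitude changed by +0.00010° and the longitude by -0.00020°.
North–south shift: 0.00010 × 111320 = 11.132 m.
East–west at this latitude: -0.00020° × 111320 × cos 63.438° ≈ -0.00020 × 49778.5 = -9.9557 m.
Combined displacement = (11.132² + 9.9557²)^½ ≈ 14.9344 m.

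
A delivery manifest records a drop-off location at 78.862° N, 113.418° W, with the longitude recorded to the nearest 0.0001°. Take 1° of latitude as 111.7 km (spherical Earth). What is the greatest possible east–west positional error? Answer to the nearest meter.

1 meters

Rounding to 4 decimal places leaves the longitude within ±5e-05° of the true value.
Parallels shrink by cos φ, so at 78.862° a degree of longitude is 111700 × 0.1932 ≈ 21577.4 m.
East–west error: 5e-05° × 21577.4 m/° ≈ 1.07887 m.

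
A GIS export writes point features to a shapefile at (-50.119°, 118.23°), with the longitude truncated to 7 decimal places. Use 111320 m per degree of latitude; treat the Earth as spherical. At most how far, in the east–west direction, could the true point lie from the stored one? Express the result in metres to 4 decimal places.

Truncating at 7 decimal places can drop up to a full unit in the last place, so the longitude may be off by as much as 1e-07°.
At latitude 50.119° a degree of longitude spans 111320 m × cos 50.119° = 111320 × 0.6412 ≈ 71377.8 m.
East–west error: 1e-07° × 71377.8 m/° ≈ 0.00713778 m.

0.0071 metres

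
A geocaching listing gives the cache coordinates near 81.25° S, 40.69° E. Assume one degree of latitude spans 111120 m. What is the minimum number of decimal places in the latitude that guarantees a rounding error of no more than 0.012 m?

7 decimal places

One degree of latitude covers 111120 m.
Rounding to N decimal places gives at most 0.5 × 10⁻ᴺ degrees of error, i.e. 0.5 × 10⁻ᴺ × 111120 m.
Setting 55560 × 10⁻ᴺ ≤ 0.012 gives 10ᴺ ≥ 4.63e+06, i.e. N ≥ 6.67.
So 7 decimal places suffice (0.00556 m); 6 would allow up to 0.0556 m.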